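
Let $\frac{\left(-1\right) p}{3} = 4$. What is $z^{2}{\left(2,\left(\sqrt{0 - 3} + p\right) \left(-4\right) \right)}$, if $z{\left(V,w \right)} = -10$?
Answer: $100$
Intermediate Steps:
$p = -12$ ($p = \left(-3\right) 4 = -12$)
$z^{2}{\left(2,\left(\sqrt{0 - 3} + p\right) \left(-4\right) \right)} = \left(-10\right)^{2} = 100$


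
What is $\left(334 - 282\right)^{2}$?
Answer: $2704$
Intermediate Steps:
$\left(334 - 282\right)^{2} = 52^{2} = 2704$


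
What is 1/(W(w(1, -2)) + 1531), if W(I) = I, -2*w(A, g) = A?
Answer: 2/3061 ≈ 0.00065338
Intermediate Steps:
w(A, g) = -A/2
1/(W(w(1, -2)) + 1531) = 1/(-½*1 + 1531) = 1/(-½ + 1531) = 1/(3061/2) = 2/3061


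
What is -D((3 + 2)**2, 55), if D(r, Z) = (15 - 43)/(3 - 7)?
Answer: -7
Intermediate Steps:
D(r, Z) = 7 (D(r, Z) = -28/(-4) = -28*(-1/4) = 7)
-D((3 + 2)**2, 55) = -1*7 = -7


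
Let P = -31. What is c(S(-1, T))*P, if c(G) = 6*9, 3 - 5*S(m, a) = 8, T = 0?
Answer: -1674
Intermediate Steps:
S(m, a) = -1 (S(m, a) = ⅗ - ⅕*8 = ⅗ - 8/5 = -1)
c(G) = 54
c(S(-1, T))*P = 54*(-31) = -1674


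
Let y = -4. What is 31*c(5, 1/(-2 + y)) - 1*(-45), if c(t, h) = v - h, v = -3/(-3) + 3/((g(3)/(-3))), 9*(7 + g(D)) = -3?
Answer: 3934/33 ≈ 119.21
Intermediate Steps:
g(D) = -22/3 (g(D) = -7 + (⅑)*(-3) = -7 - ⅓ = -22/3)
v = 49/22 (v = -3/(-3) + 3/((-22/3/(-3))) = -3*(-⅓) + 3/((-22/3*(-⅓))) = 1 + 3/(22/9) = 1 + 3*(9/22) = 1 + 27/22 = 49/22 ≈ 2.2273)
c(t, h) = 49/22 - h
31*c(5, 1/(-2 + y)) - 1*(-45) = 31*(49/22 - 1/(-2 - 4)) - 1*(-45) = 31*(49/22 - 1/(-6)) + 45 = 31*(49/22 - 1*(-⅙)) + 45 = 31*(49/22 + ⅙) + 45 = 31*(79/33) + 45 = 2449/33 + 45 = 3934/33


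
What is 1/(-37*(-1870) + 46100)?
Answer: 1/115290 ≈ 8.6738e-6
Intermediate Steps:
1/(-37*(-1870) + 46100) = 1/(69190 + 46100) = 1/115290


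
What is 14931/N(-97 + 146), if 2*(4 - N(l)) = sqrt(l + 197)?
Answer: -17064/13 - 2133*sqrt(246)/13 ≈ -3886.1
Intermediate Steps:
N(l) = 4 - sqrt(197 + l)/2 (N(l) = 4 - sqrt(l + 197)/2 = 4 - sqrt(197 + l)/2)
14931/N(-97 + 146) = 14931/(4 - sqrt(197 + (-97 + 146))/2) = 14931/(4 - sqrt(197 + 49)/2) = 14931/(4 - sqrt(246)/2)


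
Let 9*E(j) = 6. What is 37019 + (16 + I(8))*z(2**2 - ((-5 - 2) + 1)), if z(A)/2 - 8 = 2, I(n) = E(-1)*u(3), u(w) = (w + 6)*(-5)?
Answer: 36739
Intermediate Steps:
E(j) = 2/3 (E(j) = (1/9)*6 = 2/3)
u(w) = -30 - 5*w (u(w) = (6 + w)*(-5) = -30 - 5*w)
I(n) = -30 (I(n) = 2*(-30 - 5*3)/3 = 2*(-30 - 15)/3 = (2/3)*(-45) = -30)
z(A) = 20 (z(A) = 16 + 2*2 = 16 + 4 = 20)
37019 + (16 + I(8))*z(2**2 - ((-5 - 2) + 1)) = 37019 + (16 - 30)*20 = 37019 - 14*20 = 37019 - 280 = 36739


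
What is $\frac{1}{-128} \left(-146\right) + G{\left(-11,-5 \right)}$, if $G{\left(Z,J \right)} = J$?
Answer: $- \frac{247}{64} \approx -3.8594$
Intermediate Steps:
$\frac{1}{-128} \left(-146\right) + G{\left(-11,-5 \right)} = \frac{1}{-128} \left(-146\right) - 5 = \left(- \frac{1}{128}\right) \left(-146\right) - 5 = \frac{73}{64} - 5 = - \frac{247}{64}$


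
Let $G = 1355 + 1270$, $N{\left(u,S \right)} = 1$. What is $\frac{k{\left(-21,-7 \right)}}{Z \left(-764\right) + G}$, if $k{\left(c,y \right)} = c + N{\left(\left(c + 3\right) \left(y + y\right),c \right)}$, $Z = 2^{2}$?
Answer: $\frac{20}{431} \approx 0.046404$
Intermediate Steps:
$G = 2625$
$Z = 4$
$k{\left(c,y \right)} = 1 + c$ ($k{\left(c,y \right)} = c + 1 = 1 + c$)
$\frac{k{\left(-21,-7 \right)}}{Z \left(-764\right) + G} = \frac{1 - 21}{4 \left(-764\right) + 2625} = \frac{1}{-3056 + 2625} \left(-20\right) = \frac{1}{-431} \left(-20\right) = \left(- \frac{1}{431}\right) \left(-20\right) = \frac{20}{431}$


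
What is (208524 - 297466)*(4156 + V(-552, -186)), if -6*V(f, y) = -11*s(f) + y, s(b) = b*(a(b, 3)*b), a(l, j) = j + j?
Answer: -298483215002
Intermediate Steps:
a(l, j) = 2*j
s(b) = 6*b**2 (s(b) = b*((2*3)*b) = b*(6*b) = 6*b**2)
V(f, y) = 11*f**2 - y/6 (V(f, y) = -(-66*f**2 + y)/6 = -(y - 66*f**2)/6 = 11*f**2 - y/6)
(208524 - 297466)*(4156 + V(-552, -186)) = (208524 - 297466)*(4156 + (11*(-552)**2 - 1/6*(-186))) = -88942*(4156 + (11*304704 + 31)) = -88942*(4156 + (3351744 + 31)) = -88942*(4156 + 3351775) = -88942*3355931 = -298483215002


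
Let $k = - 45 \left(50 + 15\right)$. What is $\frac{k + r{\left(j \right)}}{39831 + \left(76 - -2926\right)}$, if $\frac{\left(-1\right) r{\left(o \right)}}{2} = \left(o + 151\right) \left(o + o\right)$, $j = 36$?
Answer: $- \frac{29853}{42833} \approx -0.69696$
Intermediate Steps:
$k = -2925$ ($k = \left(-45\right) 65 = -2925$)
$r{\left(o \right)} = - 4 o \left(151 + o\right)$ ($r{\left(o \right)} = - 2 \left(o + 151\right) \left(o + o\right) = - 2 \left(151 + o\right) 2 o = - 2 \cdot 2 o \left(151 + o\right) = - 4 o \left(151 + o\right)$)
$\frac{k + r{\left(j \right)}}{39831 + \left(76 - -2926\right)} = \frac{-2925 - 144 \left(151 + 36\right)}{39831 + \left(76 - -2926\right)} = \frac{-2925 - 144 \cdot 187}{39831 + \left(76 + 2926\right)} = \frac{-2925 - 26928}{39831 + 3002} = - \frac{29853}{42833}$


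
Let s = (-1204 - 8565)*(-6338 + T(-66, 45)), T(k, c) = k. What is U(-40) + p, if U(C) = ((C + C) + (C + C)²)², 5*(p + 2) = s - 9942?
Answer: 262262724/5 ≈ 5.2453e+7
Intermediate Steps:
s = 62560676 (s = (-1204 - 8565)*(-6338 - 66) = -9769*(-6404) = 62560676)
p = 62550724/5 (p = -2 + (62560676 - 9942)/5 = -2 + (⅕)*62550734 = -2 + 62550734/5 = 62550724/5 ≈ 1.2510e+7)
U(C) = (2*C + 4*C²)² (U(C) = (2*C + (2*C)²)² = (2*C + 4*C²)²)
U(-40) + p = 4*(-40)²*(1 + 2*(-40))² + 62550724/5 = 4*1600*(1 - 80)² + 62550724/5 = 4*1600*(-79)² + 62550724/5 = 4*1600*6241 + 62550724/5 = 39942400 + 62550724/5 = 262262724/5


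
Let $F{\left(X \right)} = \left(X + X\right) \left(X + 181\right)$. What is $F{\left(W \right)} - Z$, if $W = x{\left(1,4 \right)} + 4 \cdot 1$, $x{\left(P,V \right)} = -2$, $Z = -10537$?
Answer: $11269$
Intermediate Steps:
$W = 2$ ($W = -2 + 4 \cdot 1 = -2 + 4 = 2$)
$F{\left(X \right)} = 2 X \left(181 + X\right)$
$F{\left(W \right)} - Z = 2 \cdot 2 \left(181 + 2\right) - -10537 = 2 \cdot 2 \cdot 183 + 10537 = 732 + 10537 = 11269$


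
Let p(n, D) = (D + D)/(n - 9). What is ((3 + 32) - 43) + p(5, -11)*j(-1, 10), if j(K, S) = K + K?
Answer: -19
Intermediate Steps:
p(n, D) = 2*D/(-9 + n) (p(n, D) = (2*D)/(-9 + n) = 2*D/(-9 + n))
j(K, S) = 2*K
((3 + 32) - 43) + p(5, -11)*j(-1, 10) = ((3 + 32) - 43) + (2*(-11)/(-9 + 5))*(2*(-1)) = (35 - 43) + (2*(-11)/(-4))*(-2) = -8 + (2*(-11)*(-1/4))*(-2) = -8 + (11/2)*(-2) = -8 - 11 = -19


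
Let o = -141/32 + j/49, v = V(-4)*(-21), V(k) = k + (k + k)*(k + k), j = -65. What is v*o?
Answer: 404505/56 ≈ 7223.3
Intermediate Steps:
V(k) = k + 4*k**2 (V(k) = k + (2*k)*(2*k) = k + 4*k**2)
v = -1260 (v = -4*(1 + 4*(-4))*(-21) = -4*(1 - 16)*(-21) = -4*(-15)*(-21) = 60*(-21) = -1260)
o = -8989/1568 (o = -141/32 - 65/49 = -8989/1568 ≈ -5.7328)
v*o = -1260*(-8989/1568) = 404505/56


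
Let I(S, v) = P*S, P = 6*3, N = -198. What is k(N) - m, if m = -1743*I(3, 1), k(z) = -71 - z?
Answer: 94249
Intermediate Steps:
P = 18
I(S, v) = 18*S
m = -94122 (m = -31374*3 = -1743*54 = -94122)
k(N) - m = (-71 - 1*(-198)) - 1*(-94122) = (-71 + 198) + 94122 = 127 + 94122 = 94249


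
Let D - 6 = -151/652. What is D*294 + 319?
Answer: 656861/326 ≈ 2014.9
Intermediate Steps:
D = 3761/652 (D = 6 - 151/652 = 3761/652 ≈ 5.7684)
D*294 + 319 = (3761/652)*294 + 319 = 552867/326 + 319 = 656861/326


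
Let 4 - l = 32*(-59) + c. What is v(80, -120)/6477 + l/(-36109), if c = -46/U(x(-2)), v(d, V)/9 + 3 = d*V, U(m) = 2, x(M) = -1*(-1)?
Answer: -1044398666/77959331 ≈ -13.397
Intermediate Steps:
x(M) = 1
v(d, V) = -27 + 9*V*d (v(d, V) = -27 + 9*(d*V) = -27 + 9*(V*d) = -27 + 9*V*d)
c = -23 (c = -46/2 = -46*½ = -23)
l = 1915 (l = 4 - (32*(-59) - 23) = 4 - (-1888 - 23) = 4 - 1*(-1911) = 4 + 1911 = 1915)
v(80, -120)/6477 + l/(-36109) = (-27 + 9*(-120)*80)/6477 + 1915/(-36109) = (-27 - 86400)*(1/6477) + 1915*(-1/36109) = -86427*1/6477 - 1915/36109 = -28809/2159 - 1915/36109 = -1044398666/77959331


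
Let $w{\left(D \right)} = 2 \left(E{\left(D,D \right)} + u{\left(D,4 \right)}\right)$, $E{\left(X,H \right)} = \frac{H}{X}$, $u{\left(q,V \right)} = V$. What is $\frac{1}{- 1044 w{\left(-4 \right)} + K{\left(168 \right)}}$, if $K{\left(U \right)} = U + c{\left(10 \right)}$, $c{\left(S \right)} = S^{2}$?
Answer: $- \frac{1}{10172} \approx -9.8309 \cdot 10^{-5}$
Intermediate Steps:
$w{\left(D \right)} = 10$ ($w{\left(D \right)} = 2 \left(\frac{D}{D} + 4\right) = 2 \left(1 + 4\right) = 2 \cdot 5 = 10$)
$K{\left(U \right)} = 100 + U$ ($K{\left(U \right)} = U + 10^{2} = U + 100 = 100 + U$)
$\frac{1}{- 1044 w{\left(-4 \right)} + K{\left(168 \right)}} = \frac{1}{\left(-1044\right) 10 + \left(100 + 168\right)} = \frac{1}{-10440 + 268} = \frac{1}{-10172} = - \frac{1}{10172}$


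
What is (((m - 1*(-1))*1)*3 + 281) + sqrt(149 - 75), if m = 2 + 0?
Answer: 290 + sqrt(74) ≈ 298.60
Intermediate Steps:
m = 2
(((m - 1*(-1))*1)*3 + 281) + sqrt(149 - 75) = (((2 - 1*(-1))*1)*3 + 281) + sqrt(149 - 75) = (((2 + 1)*1)*3 + 281) + sqrt(74) = ((3*1)*3 + 281) + sqrt(74) = (3*3 + 281) + sqrt(74) = (9 + 281) + sqrt(74) = 290 + sqrt(74)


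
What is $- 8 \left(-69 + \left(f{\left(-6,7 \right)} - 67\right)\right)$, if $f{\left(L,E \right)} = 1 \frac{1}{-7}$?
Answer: $\frac{7624}{7} \approx 1089.1$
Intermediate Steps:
$f{\left(L,E \right)} = - \frac{1}{7}$ ($f{\left(L,E \right)} = 1 \left(- \frac{1}{7}\right) = - \frac{1}{7}$)
$- 8 \left(-69 + \left(f{\left(-6,7 \right)} - 67\right)\right) = - 8 \left(-69 - \frac{470}{7}\right) = \left(-8\right) \left(- \frac{953}{7}\right) = \frac{7624}{7}$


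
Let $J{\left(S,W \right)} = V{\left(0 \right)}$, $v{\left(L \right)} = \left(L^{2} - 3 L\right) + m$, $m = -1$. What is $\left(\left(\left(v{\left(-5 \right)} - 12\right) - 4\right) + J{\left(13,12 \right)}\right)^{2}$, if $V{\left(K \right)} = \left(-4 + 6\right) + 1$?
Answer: $676$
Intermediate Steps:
$v{\left(L \right)} = -1 + L^{2} - 3 L$ ($v{\left(L \right)} = \left(L^{2} - 3 L\right) - 1 = -1 + L^{2} - 3 L$)
$V{\left(K \right)} = 3$ ($V{\left(K \right)} = 2 + 1 = 3$)
$J{\left(S,W \right)} = 3$
$\left(\left(\left(v{\left(-5 \right)} - 12\right) - 4\right) + J{\left(13,12 \right)}\right)^{2} = \left(\left(\left(\left(-1 + \left(-5\right)^{2} - -15\right) - 12\right) - 4\right) + 3\right)^{2} = \left(\left(\left(\left(-1 + 25 + 15\right) - 12\right) - 4\right) + 3\right)^{2} = \left(\left(\left(39 - 12\right) - 4\right) + 3\right)^{2} = \left(\left(27 - 4\right) + 3\right)^{2} = \left(23 + 3\right)^{2} = 26^{2} = 676$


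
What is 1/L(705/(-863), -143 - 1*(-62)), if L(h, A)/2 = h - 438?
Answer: -863/757398 ≈ -0.0011394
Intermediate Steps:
L(h, A) = -876 + 2*h (L(h, A) = 2*(h - 438) = 2*(-438 + h) = -876 + 2*h)
1/L(705/(-863), -143 - 1*(-62)) = 1/(-876 + 2*(705/(-863))) = 1/(-876 + 2*(705*(-1/863))) = 1/(-876 + 2*(-705/863)) = 1/(-876 - 1410/863) = 1/(-757398/863) = -863/757398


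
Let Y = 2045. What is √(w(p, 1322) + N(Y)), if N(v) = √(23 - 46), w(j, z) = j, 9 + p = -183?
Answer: √(-192 + I*√23) ≈ 0.173 + 13.857*I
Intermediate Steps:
p = -192 (p = -9 - 183 = -192)
N(v) = I*√23 (N(v) = √(-23) = I*√23)
√(w(p, 1322) + N(Y)) = √(-192 + I*√23)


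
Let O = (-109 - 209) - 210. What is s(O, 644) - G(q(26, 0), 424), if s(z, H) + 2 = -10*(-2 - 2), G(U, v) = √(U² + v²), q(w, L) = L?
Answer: -386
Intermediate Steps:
O = -528 (O = -318 - 210 = -528)
s(z, H) = 38 (s(z, H) = -2 - 10*(-2 - 2) = -2 - 10*(-4) = -2 + 40 = 38)
s(O, 644) - G(q(26, 0), 424) = 38 - √(0² + 424²) = 38 - √(0 + 179776) = 38 - √179776 = 38 - 1*424 = 38 - 424 = -386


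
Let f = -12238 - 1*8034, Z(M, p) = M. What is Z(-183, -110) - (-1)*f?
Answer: -20455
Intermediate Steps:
f = -20272 (f = -12238 - 8034 = -20272)
Z(-183, -110) - (-1)*f = -183 - (-1)*(-20272) = -183 - 1*20272 = -183 - 20272 = -20455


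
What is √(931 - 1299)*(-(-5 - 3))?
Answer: 32*I*√23 ≈ 153.47*I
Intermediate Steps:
√(931 - 1299)*(-(-5 - 3)) = √(-368)*(-1*(-8)) = (4*I*√23)*8 = 32*I*√23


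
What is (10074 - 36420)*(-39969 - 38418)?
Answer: 2065183902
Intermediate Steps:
(10074 - 36420)*(-39969 - 38418) = -26346*(-78387) = 2065183902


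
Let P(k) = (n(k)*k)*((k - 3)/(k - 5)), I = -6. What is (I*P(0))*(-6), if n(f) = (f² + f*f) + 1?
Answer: 0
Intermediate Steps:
n(f) = 1 + 2*f² (n(f) = (f² + f²) + 1 = 2*f² + 1 = 1 + 2*f²)
P(k) = k*(1 + 2*k²)*(-3 + k)/(-5 + k) (P(k) = ((1 + 2*k²)*k)*((k - 3)/(k - 5)) = (k*(1 + 2*k²))*((-3 + k)/(-5 + k)) = k*(1 + 2*k²)*(-3 + k)/(-5 + k))
(I*P(0))*(-6) = -0*(1 + 2*0²)*(-3 + 0)/(-5 + 0)*(-6) = -0*(1 + 2*0)*(-3)/(-5)*(-6) = -0*(-1)*(1 + 0)*(-3)/5*(-6) = -0*(-1)*(-3)/5*(-6) = -6*0*(-6) = 0*(-6) = 0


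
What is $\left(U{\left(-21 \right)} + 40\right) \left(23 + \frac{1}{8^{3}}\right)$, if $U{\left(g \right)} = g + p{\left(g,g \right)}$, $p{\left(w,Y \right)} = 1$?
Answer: $\frac{58885}{128} \approx 460.04$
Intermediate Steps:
$U{\left(g \right)} = 1 + g$ ($U{\left(g \right)} = g + 1 = 1 + g$)
$\left(U{\left(-21 \right)} + 40\right) \left(23 + \frac{1}{8^{3}}\right) = \left(\left(1 - 21\right) + 40\right) \left(23 + \frac{1}{8^{3}}\right) = \left(-20 + 40\right) \left(23 + \frac{1}{512}\right) = 20 \left(23 + \frac{1}{512}\right) = 20 \cdot \frac{11777}{512} = \frac{58885}{128}$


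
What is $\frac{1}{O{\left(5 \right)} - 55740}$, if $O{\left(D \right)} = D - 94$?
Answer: $- \frac{1}{55829} \approx -1.7912 \cdot 10^{-5}$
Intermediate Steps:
$O{\left(D \right)} = -94 + D$ ($O{\left(D \right)} = D - 94 = -94 + D$)
$\frac{1}{O{\left(5 \right)} - 55740} = \frac{1}{\left(-94 + 5\right) - 55740} = \frac{1}{-89 - 55740} = \frac{1}{-55829} = - \frac{1}{55829}$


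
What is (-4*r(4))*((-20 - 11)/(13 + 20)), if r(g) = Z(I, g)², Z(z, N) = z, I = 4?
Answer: 1984/33 ≈ 60.121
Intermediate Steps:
r(g) = 16 (r(g) = 4² = 16)
(-4*r(4))*((-20 - 11)/(13 + 20)) = (-4*16)*((-20 - 11)/(13 + 20)) = -(-1984)/33 = -64*(-31/33) = 1984/33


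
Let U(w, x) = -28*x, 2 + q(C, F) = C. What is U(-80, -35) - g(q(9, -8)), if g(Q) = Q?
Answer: 973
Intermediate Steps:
q(C, F) = -2 + C
U(-80, -35) - g(q(9, -8)) = -28*(-35) - (-2 + 9) = 980 - 1*7 = 980 - 7 = 973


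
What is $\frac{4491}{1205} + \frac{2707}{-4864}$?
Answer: $\frac{18582289}{5861120} \approx 3.1704$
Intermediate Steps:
$\frac{4491}{1205} + \frac{2707}{-4864} = 4491 \cdot \frac{1}{1205} + 2707 \left(- \frac{1}{4864}\right) = \frac{4491}{1205} - \frac{2707}{4864} = \frac{18582289}{5861120}$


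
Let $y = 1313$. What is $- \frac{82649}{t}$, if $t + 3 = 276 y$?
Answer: $- \frac{82649}{362385} \approx -0.22807$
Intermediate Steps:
$t = 362385$ ($t = -3 + 276 \cdot 1313 = -3 + 362388 = 362385$)
$- \frac{82649}{t} = - \frac{82649}{362385}$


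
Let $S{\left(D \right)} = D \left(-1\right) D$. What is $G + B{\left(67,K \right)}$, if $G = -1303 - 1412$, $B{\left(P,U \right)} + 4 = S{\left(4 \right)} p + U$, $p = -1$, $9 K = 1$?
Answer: $- \frac{24326}{9} \approx -2702.9$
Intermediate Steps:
$K = \frac{1}{9}$ ($K = \frac{1}{9} \cdot 1 = \frac{1}{9} \approx 0.11111$)
$S{\left(D \right)} = - D^{2}$ ($S{\left(D \right)} = - D D = - D^{2}$)
$B{\left(P,U \right)} = 12 + U$ ($B{\left(P,U \right)} = -4 + \left(- 4^{2} \left(-1\right) + U\right) = -4 + \left(\left(-1\right) 16 \left(-1\right) + U\right) = -4 + \left(\left(-16\right) \left(-1\right) + U\right) = -4 + \left(16 + U\right) = 12 + U$)
$G = -2715$
$G + B{\left(67,K \right)} = -2715 + \left(12 + \frac{1}{9}\right) = -2715 + \frac{109}{9} = - \frac{24326}{9}$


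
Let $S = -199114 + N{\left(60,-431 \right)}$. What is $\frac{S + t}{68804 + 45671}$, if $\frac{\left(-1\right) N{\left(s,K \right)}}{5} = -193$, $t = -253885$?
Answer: $- \frac{452034}{114475} \approx -3.9488$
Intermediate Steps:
$N{\left(s,K \right)} = 965$ ($N{\left(s,K \right)} = \left(-5\right) \left(-193\right) = 965$)
$S = -198149$ ($S = -199114 + 965 = -198149$)
$\frac{S + t}{68804 + 45671} = \frac{-198149 - 253885}{68804 + 45671} = - \frac{452034}{114475}$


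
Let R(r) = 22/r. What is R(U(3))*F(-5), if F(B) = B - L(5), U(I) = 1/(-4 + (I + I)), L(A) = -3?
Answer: -88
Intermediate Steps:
U(I) = 1/(-4 + 2*I)
F(B) = 3 + B (F(B) = B - 1*(-3) = B + 3 = 3 + B)
R(U(3))*F(-5) = (22/((1/(2*(-2 + 3)))))*(3 - 5) = (22/(((1/2)/1)))*(-2) = (22/(((1/2)*1)))*(-2) = (22/(1/2))*(-2) = (22*2)*(-2) = 44*(-2) = -88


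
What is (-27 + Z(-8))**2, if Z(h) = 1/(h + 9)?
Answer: 676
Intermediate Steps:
Z(h) = 1/(9 + h)
(-27 + Z(-8))**2 = (-27 + 1/(9 - 8))**2 = (-27 + 1/1)**2 = (-27 + 1)**2 = (-26)**2 = 676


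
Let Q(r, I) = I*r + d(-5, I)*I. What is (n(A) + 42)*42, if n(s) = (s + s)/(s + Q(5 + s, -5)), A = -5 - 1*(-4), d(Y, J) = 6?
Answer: 30016/17 ≈ 1765.6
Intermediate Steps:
A = -1 (A = -5 + 4 = -1)
Q(r, I) = 6*I + I*r (Q(r, I) = I*r + 6*I = 6*I + I*r)
n(s) = 2*s/(-55 - 4*s) (n(s) = (s + s)/(s - 5*(6 + (5 + s))) = (2*s)/(s - 5*(11 + s)) = (2*s)/(s + (-55 - 5*s)) = (2*s)/(-55 - 4*s) = 2*s/(-55 - 4*s))
(n(A) + 42)*42 = (2*(-1)/(-55 - 4*(-1)) + 42)*42 = (2*(-1)/(-55 + 4) + 42)*42 = (2*(-1)/(-51) + 42)*42 = (2*(-1)*(-1/51) + 42)*42 = (2/51 + 42)*42 = (2144/51)*42 = 30016/17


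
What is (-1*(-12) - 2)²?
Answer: 100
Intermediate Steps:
(-1*(-12) - 2)² = (12 - 2)² = 10² = 100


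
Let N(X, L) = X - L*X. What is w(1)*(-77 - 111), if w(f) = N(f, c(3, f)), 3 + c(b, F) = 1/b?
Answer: -2068/3 ≈ -689.33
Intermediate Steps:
c(b, F) = -3 + 1/b
N(X, L) = X - L*X
w(f) = 11*f/3 (w(f) = f*(1 - (-3 + 1/3)) = f*(1 - (-3 + ⅓)) = f*(1 - 1*(-8/3)) = f*(1 + 8/3) = f*(11/3) = 11*f/3)
w(1)*(-77 - 111) = ((11/3)*1)*(-77 - 111) = (11/3)*(-188) = -2068/3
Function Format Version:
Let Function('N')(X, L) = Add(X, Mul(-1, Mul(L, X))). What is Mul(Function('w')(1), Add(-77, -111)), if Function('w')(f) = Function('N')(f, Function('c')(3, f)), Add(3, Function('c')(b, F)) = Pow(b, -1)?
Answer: Rational(-2068, 3) ≈ -689.33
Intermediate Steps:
Function('c')(b, F) = Add(-3, Pow(b, -1))
Function('N')(X, L) = Add(X, Mul(-1, L, X))
Function('w')(f) = Mul(Rational(11, 3), f) (Function('w')(f) = Mul(f, Add(1, Mul(-1, Add(-3, Pow(3, -1))))) = Mul(f, Add(1, Mul(-1, Add(-3, Rational(1, 3))))) = Mul(f, Add(1, Mul(-1, Rational(-8, 3)))) = Mul(f, Add(1, Rational(8, 3))) = Mul(f, Rational(11, 3)) = Mul(Rational(11, 3), f))
Mul(Function('w')(1), Add(-77, -111)) = Mul(Mul(Rational(11, 3), 1), Add(-77, -111)) = Mul(Rational(11, 3), -188) = Rational(-2068, 3)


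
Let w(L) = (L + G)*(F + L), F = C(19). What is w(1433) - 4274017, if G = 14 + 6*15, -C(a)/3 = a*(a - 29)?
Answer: -1195406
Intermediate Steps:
C(a) = -3*a*(-29 + a) (C(a) = -3*a*(a - 29) = -3*a*(-29 + a))
F = 570 (F = 3*19*(29 - 1*19) = 3*19*(29 - 19) = 3*19*10 = 570)
G = 104 (G = 14 + 90 = 104)
w(L) = (104 + L)*(570 + L) (w(L) = (L + 104)*(570 + L) = (104 + L)*(570 + L))
w(1433) - 4274017 = (59280 + 1433**2 + 674*1433) - 4274017 = (59280 + 2053489 + 965842) - 4274017 = 3078611 - 4274017 = -1195406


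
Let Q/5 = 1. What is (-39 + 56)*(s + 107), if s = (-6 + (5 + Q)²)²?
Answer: 152031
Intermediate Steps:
Q = 5 (Q = 5*1 = 5)
s = 8836 (s = (-6 + (5 + 5)²)² = (-6 + 10²)² = (-6 + 100)² = 94² = 8836)
(-39 + 56)*(s + 107) = (-39 + 56)*(8836 + 107) = 17*8943 = 152031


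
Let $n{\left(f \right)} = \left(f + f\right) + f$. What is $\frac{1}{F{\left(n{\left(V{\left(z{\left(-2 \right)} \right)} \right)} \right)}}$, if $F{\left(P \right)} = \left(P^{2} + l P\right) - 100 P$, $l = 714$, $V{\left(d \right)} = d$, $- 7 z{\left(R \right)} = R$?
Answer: $\frac{49}{25824} \approx 0.0018975$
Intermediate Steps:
$z{\left(R \right)} = - \frac{R}{7}$
$n{\left(f \right)} = 3 f$ ($n{\left(f \right)} = 2 f + f = 3 f$)
$F{\left(P \right)} = P^{2} + 614 P$ ($F{\left(P \right)} = \left(P^{2} + 714 P\right) - 100 P = P^{2} + 614 P$)
$\frac{1}{F{\left(n{\left(V{\left(z{\left(-2 \right)} \right)} \right)} \right)}} = \frac{1}{3 \left(\left(- \frac{1}{7}\right) \left(-2\right)\right) \left(614 + 3 \left(\left(- \frac{1}{7}\right) \left(-2\right)\right)\right)} = \frac{1}{3 \cdot \frac{2}{7} \left(614 + 3 \cdot \frac{2}{7}\right)} = \frac{1}{\frac{6}{7} \left(614 + \frac{6}{7}\right)} = \frac{1}{\frac{6}{7} \cdot \frac{4304}{7}} = \frac{1}{\frac{25824}{49}} = \frac{49}{25824}$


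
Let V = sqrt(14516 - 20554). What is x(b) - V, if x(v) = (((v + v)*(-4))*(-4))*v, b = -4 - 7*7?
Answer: 89888 - I*sqrt(6038) ≈ 89888.0 - 77.705*I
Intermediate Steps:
b = -53 (b = -4 - 49 = -53)
V = I*sqrt(6038) (V = sqrt(-6038) = I*sqrt(6038) ≈ 77.705*I)
x(v) = 32*v**2 (x(v) = (((2*v)*(-4))*(-4))*v = (-8*v*(-4))*v = (32*v)*v = 32*v**2)
x(b) - V = 32*(-53)**2 - I*sqrt(6038) = 32*2809 - I*sqrt(6038) = 89888 - I*sqrt(6038)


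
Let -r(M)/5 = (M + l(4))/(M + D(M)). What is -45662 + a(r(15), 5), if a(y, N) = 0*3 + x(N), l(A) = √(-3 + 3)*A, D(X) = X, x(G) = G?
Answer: -45657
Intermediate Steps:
l(A) = 0 (l(A) = √0*A = 0*A = 0)
r(M) = -5/2 (r(M) = -5*(M + 0)/(M + M) = -5*M/(2*M) = -5*M*1/(2*M) = -5*½ = -5/2)
a(y, N) = N (a(y, N) = 0*3 + N = 0 + N = N)
-45662 + a(r(15), 5) = -45662 + 5 = -45657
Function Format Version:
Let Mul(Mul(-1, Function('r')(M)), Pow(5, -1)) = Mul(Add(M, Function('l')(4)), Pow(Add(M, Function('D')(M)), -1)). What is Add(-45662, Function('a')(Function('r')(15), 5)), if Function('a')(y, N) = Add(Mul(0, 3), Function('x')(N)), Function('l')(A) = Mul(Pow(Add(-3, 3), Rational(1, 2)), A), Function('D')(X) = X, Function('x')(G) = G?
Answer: -45657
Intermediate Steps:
Function('l')(A) = 0 (Function('l')(A) = Mul(Pow(0, Rational(1, 2)), A) = Mul(0, A) = 0)
Function('r')(M) = Rational(-5, 2) (Function('r')(M) = Mul(-5, Mul(Add(M, 0), Pow(Add(M, M), -1))) = Mul(-5, Mul(M, Pow(Mul(2, M), -1))) = Mul(-5, Mul(M, Mul(Rational(1, 2), Pow(M, -1)))) = Mul(-5, Rational(1, 2)) = Rational(-5, 2))
Function('a')(y, N) = N (Function('a')(y, N) = Add(Mul(0, 3), N) = Add(0, N) = N)
Add(-45662, Function('a')(Function('r')(15), 5)) = Add(-45662, 5) = -45657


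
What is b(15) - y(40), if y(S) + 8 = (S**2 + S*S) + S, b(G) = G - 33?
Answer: -3250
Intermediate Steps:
b(G) = -33 + G
y(S) = -8 + S + 2*S**2 (y(S) = -8 + ((S**2 + S*S) + S) = -8 + ((S**2 + S**2) + S) = -8 + (2*S**2 + S) = -8 + (S + 2*S**2) = -8 + S + 2*S**2)
b(15) - y(40) = (-33 + 15) - (-8 + 40 + 2*40**2) = -18 - (-8 + 40 + 2*1600) = -18 - (-8 + 40 + 3200) = -18 - 1*3232 = -18 - 3232 = -3250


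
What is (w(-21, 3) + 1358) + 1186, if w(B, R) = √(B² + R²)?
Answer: 2544 + 15*√2 ≈ 2565.2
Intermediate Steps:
(w(-21, 3) + 1358) + 1186 = (√((-21)² + 3²) + 1358) + 1186 = (√(441 + 9) + 1358) + 1186 = (√450 + 1358) + 1186 = (15*√2 + 1358) + 1186 = (1358 + 15*√2) + 1186 = 2544 + 15*√2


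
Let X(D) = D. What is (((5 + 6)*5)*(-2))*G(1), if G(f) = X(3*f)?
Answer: -330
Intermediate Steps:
G(f) = 3*f
(((5 + 6)*5)*(-2))*G(1) = (((5 + 6)*5)*(-2))*(3*1) = ((11*5)*(-2))*3 = (55*(-2))*3 = -110*3 = -330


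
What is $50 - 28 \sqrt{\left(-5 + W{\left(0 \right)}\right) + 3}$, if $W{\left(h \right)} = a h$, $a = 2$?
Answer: $50 - 28 i \sqrt{2} \approx 50.0 - 39.598 i$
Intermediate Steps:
$W{\left(h \right)} = 2 h$
$50 - 28 \sqrt{\left(-5 + W{\left(0 \right)}\right) + 3} = 50 - 28 \sqrt{\left(-5 + 2 \cdot 0\right) + 3} = 50 - 28 \sqrt{\left(-5 + 0\right) + 3} = 50 - 28 \sqrt{-5 + 3} = 50 - 28 \sqrt{-2} = 50 - 28 i \sqrt{2}$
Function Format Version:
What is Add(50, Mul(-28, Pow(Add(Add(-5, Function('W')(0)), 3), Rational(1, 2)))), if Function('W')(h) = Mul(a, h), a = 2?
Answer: Add(50, Mul(-28, I, Pow(2, Rational(1, 2)))) ≈ Add(50.000, Mul(-39.598, I))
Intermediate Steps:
Function('W')(h) = Mul(2, h)
Add(50, Mul(-28, Pow(Add(Add(-5, Function('W')(0)), 3), Rational(1, 2)))) = Add(50, Mul(-28, Pow(Add(Add(-5, Mul(2, 0)), 3), Rational(1, 2)))) = Add(50, Mul(-28, Pow(Add(Add(-5, 0), 3), Rational(1, 2)))) = Add(50, Mul(-28, Pow(Add(-5, 3), Rational(1, 2)))) = Add(50, Mul(-28, Pow(-2, Rational(1, 2)))) = Add(50, Mul(-28, Mul(I, Pow(2, Rational(1, 2))))) = Add(50, Mul(-28, I, Pow(2, Rational(1, 2))))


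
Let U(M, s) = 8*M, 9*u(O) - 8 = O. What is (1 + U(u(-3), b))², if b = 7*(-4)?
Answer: 2401/81 ≈ 29.642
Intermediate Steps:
u(O) = 8/9 + O/9
b = -28
(1 + U(u(-3), b))² = (1 + 8*(8/9 + (⅑)*(-3)))² = (1 + 8*(8/9 - ⅓))² = (1 + 8*(5/9))² = (1 + 40/9)² = (49/9)² = 2401/81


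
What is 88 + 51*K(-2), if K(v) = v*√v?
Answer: 88 - 102*I*√2 ≈ 88.0 - 144.25*I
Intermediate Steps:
K(v) = v^(3/2)
88 + 51*K(-2) = 88 + 51*(-2)^(3/2) = 88 + 51*(-2*I*√2) = 88 - 102*I*√2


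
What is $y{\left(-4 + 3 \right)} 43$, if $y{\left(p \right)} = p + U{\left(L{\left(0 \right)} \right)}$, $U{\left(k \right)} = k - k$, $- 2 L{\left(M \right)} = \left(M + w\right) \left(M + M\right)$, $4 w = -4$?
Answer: $-43$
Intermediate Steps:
$w = -1$ ($w = \frac{1}{4} \left(-4\right) = -1$)
$L{\left(M \right)} = - M \left(-1 + M\right)$ ($L{\left(M \right)} = - \frac{\left(M - 1\right) \left(M + M\right)}{2} = - \frac{\left(-1 + M\right) 2 M}{2} = - \frac{2 M \left(-1 + M\right)}{2} = - M \left(-1 + M\right)$)
$U{\left(k \right)} = 0$
$y{\left(p \right)} = p$ ($y{\left(p \right)} = p + 0 = p$)
$y{\left(-4 + 3 \right)} 43 = \left(-4 + 3\right) 43 = \left(-1\right) 43 = -43$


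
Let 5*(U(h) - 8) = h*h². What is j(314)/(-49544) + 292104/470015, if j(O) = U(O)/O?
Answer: 102122000457/456996054515 ≈ 0.22346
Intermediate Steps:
U(h) = 8 + h³/5 (U(h) = 8 + (h*h²)/5 = 8 + h³/5)
j(O) = (8 + O³/5)/O
j(314)/(-49544) + 292104/470015 = ((⅕)*(40 + 314³)/314)/(-49544) + 292104/470015 = ((⅕)*(1/314)*(40 + 30959144))*(-1/49544) + 292104*(1/470015) = ((⅕)*(1/314)*30959184)*(-1/49544) + 292104/470015 = (15479592/785)*(-1/49544) + 292104/470015 = -1934949/4861505 + 292104/470015 = 102122000457/456996054515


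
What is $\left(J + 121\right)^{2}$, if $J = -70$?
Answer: $2601$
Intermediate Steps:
$\left(J + 121\right)^{2} = \left(-70 + 121\right)^{2} = 51^{2} = 2601$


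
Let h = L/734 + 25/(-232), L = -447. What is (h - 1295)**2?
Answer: 12171055550765049/7249500736 ≈ 1.6789e+6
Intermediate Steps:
h = -61027/85144 (h = -447/734 + 25/(-232) = -447*1/734 + 25*(-1/232) = -447/734 - 25/232 = -61027/85144 ≈ -0.71675)
(h - 1295)**2 = (-61027/85144 - 1295)**2 = (-110322507/85144)**2 = 12171055550765049/7249500736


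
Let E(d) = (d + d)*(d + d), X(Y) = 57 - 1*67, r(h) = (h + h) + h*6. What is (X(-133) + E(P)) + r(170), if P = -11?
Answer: 1834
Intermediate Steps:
r(h) = 8*h (r(h) = 2*h + 6*h = 8*h)
X(Y) = -10 (X(Y) = 57 - 67 = -10)
E(d) = 4*d**2 (E(d) = (2*d)*(2*d) = 4*d**2)
(X(-133) + E(P)) + r(170) = (-10 + 4*(-11)**2) + 8*170 = (-10 + 4*121) + 1360 = (-10 + 484) + 1360 = 474 + 1360 = 1834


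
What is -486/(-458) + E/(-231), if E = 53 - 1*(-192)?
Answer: 4/7557 ≈ 0.00052931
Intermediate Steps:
E = 245 (E = 53 + 192 = 245)
-486/(-458) + E/(-231) = -486/(-458) + 245/(-231) = -486*(-1/458) + 245*(-1/231) = 243/229 - 35/33 = 4/7557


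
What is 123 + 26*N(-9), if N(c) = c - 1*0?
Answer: -111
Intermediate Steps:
N(c) = c (N(c) = c + 0 = c)
123 + 26*N(-9) = 123 + 26*(-9) = 123 - 234 = -111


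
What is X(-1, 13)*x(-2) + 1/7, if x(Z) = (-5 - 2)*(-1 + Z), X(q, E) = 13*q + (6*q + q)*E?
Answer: -15287/7 ≈ -2183.9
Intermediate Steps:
X(q, E) = 13*q + 7*E*q (X(q, E) = 13*q + (7*q)*E = 13*q + 7*E*q)
x(Z) = 7 - 7*Z (x(Z) = -7*(-1 + Z) = 7 - 7*Z)
X(-1, 13)*x(-2) + 1/7 = (-(13 + 7*13))*(7 - 7*(-2)) + 1/7 = (-(13 + 91))*(7 + 14) + ⅐ = -1*104*21 + ⅐ = -104*21 + ⅐ = -2184 + ⅐ = -15287/7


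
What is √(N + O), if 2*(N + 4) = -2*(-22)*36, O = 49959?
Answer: √50747 ≈ 225.27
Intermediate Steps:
N = 788 (N = -4 + (-2*(-22)*36)/2 = -4 + (44*36)/2 = -4 + (½)*1584 = -4 + 792 = 788)
√(N + O) = √(788 + 49959) = √50747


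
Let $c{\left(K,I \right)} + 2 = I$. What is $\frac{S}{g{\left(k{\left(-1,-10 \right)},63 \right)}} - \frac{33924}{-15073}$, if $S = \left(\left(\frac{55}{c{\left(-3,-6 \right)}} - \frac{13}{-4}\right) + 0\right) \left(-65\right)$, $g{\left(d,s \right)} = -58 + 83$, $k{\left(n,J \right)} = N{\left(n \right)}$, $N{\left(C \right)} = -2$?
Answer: $\frac{7039481}{602920} \approx 11.676$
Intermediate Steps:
$c{\left(K,I \right)} = -2 + I$
$k{\left(n,J \right)} = -2$
$g{\left(d,s \right)} = 25$
$S = \frac{1885}{8}$ ($S = \left(\left(\frac{55}{-2 - 6} - \frac{13}{-4}\right) + 0\right) \left(-65\right) = \left(\left(\frac{55}{-8} - - \frac{13}{4}\right) + 0\right) \left(-65\right) = \left(\left(55 \left(- \frac{1}{8}\right) + \frac{13}{4}\right) + 0\right) \left(-65\right) = \left(\left(- \frac{55}{8} + \frac{13}{4}\right) + 0\right) \left(-65\right) = \left(- \frac{29}{8} + 0\right) \left(-65\right) = \left(- \frac{29}{8}\right) \left(-65\right) = \frac{1885}{8} \approx 235.63$)
$\frac{S}{g{\left(k{\left(-1,-10 \right)},63 \right)}} - \frac{33924}{-15073} = \frac{1885}{8 \cdot 25} - \frac{33924}{-15073} = \frac{1885}{8} \cdot \frac{1}{25} - - \frac{33924}{15073} = \frac{377}{40} + \frac{33924}{15073} = \frac{7039481}{602920}$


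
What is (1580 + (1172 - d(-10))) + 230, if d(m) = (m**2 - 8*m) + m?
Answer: 2812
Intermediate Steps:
d(m) = m**2 - 7*m
(1580 + (1172 - d(-10))) + 230 = (1580 + (1172 - (-10)*(-7 - 10))) + 230 = (1580 + (1172 - (-10)*(-17))) + 230 = (1580 + (1172 - 1*170)) + 230 = (1580 + (1172 - 170)) + 230 = (1580 + 1002) + 230 = 2582 + 230 = 2812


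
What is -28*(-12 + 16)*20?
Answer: -2240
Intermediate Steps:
-28*(-12 + 16)*20 = -28*4*20 = -112*20 = -2240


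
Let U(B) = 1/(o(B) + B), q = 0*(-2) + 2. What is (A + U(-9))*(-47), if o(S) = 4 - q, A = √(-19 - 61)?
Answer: 47/7 - 188*I*√5 ≈ 6.7143 - 420.38*I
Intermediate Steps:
q = 2 (q = 0 + 2 = 2)
A = 4*I*√5 (A = √(-80) = 4*I*√5 ≈ 8.9443*I)
o(S) = 2 (o(S) = 4 - 1*2 = 4 - 2 = 2)
U(B) = 1/(2 + B)
(A + U(-9))*(-47) = (4*I*√5 + 1/(2 - 9))*(-47) = (4*I*√5 + 1/(-7))*(-47) = (4*I*√5 - ⅐)*(-47) = (-⅐ + 4*I*√5)*(-47) = 47/7 - 188*I*√5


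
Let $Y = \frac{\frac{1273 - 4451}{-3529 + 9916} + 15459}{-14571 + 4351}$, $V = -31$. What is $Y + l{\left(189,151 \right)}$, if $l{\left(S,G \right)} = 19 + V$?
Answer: $- \frac{176407027}{13055028} \approx -13.513$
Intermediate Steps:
$l{\left(S,G \right)} = -12$ ($l{\left(S,G \right)} = 19 - 31 = -12$)
$Y = - \frac{19746691}{13055028}$ ($Y = \frac{- \frac{3178}{6387} + 15459}{-10220} = \left(\left(-3178\right) \frac{1}{6387} + 15459\right) \left(- \frac{1}{10220}\right) = \left(- \frac{3178}{6387} + 15459\right) \left(- \frac{1}{10220}\right) = \frac{98733455}{6387} \left(- \frac{1}{10220}\right) = - \frac{19746691}{13055028} \approx -1.5126$)
$Y + l{\left(189,151 \right)} = - \frac{19746691}{13055028} - 12 = - \frac{176407027}{13055028}$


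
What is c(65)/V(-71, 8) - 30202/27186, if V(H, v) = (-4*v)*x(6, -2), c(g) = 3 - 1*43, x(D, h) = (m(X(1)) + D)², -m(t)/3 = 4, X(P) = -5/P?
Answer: -702193/652464 ≈ -1.0762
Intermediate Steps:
m(t) = -12 (m(t) = -3*4 = -12)
x(D, h) = (-12 + D)²
c(g) = -40 (c(g) = 3 - 43 = -40)
V(H, v) = -144*v (V(H, v) = (-4*v)*(-12 + 6)² = -4*v*(-6)² = -4*v*36 = -144*v)
c(65)/V(-71, 8) - 30202/27186 = -40/((-144*8)) - 30202/27186 = -40/(-1152) - 30202*1/27186 = -40*(-1/1152) - 15101/13593 = 5/144 - 15101/13593 = -702193/652464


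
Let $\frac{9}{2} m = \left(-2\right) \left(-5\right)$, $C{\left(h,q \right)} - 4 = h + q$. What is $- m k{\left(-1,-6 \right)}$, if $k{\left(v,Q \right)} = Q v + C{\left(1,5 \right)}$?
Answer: $- \frac{320}{9} \approx -35.556$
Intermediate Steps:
$C{\left(h,q \right)} = 4 + h + q$ ($C{\left(h,q \right)} = 4 + \left(h + q\right) = 4 + h + q$)
$k{\left(v,Q \right)} = 10 + Q v$ ($k{\left(v,Q \right)} = Q v + \left(4 + 1 + 5\right) = Q v + 10 = 10 + Q v$)
$m = \frac{20}{9}$ ($m = \frac{2 \left(\left(-2\right) \left(-5\right)\right)}{9} = \frac{2}{9} \cdot 10 = \frac{20}{9} \approx 2.2222$)
$- m k{\left(-1,-6 \right)} = \left(-1\right) \frac{20}{9} \left(10 - -6\right) = - \frac{20 \left(10 + 6\right)}{9} = \left(- \frac{20}{9}\right) 16 = - \frac{320}{9}$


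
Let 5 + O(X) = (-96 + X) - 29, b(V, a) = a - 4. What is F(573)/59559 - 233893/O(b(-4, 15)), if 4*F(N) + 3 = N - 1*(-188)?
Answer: 27860911475/14175042 ≈ 1965.5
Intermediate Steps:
b(V, a) = -4 + a
O(X) = -130 + X (O(X) = -5 + ((-96 + X) - 29) = -5 + (-125 + X) = -130 + X)
F(N) = 185/4 + N/4 (F(N) = -3/4 + (N - 1*(-188))/4 = -3/4 + (N + 188)/4 = -3/4 + (188 + N)/4 = -3/4 + (47 + N/4) = 185/4 + N/4)
F(573)/59559 - 233893/O(b(-4, 15)) = (185/4 + (1/4)*573)/59559 - 233893/(-130 + (-4 + 15)) = (185/4 + 573/4)*(1/59559) - 233893/(-130 + 11) = (379/2)*(1/59559) - 233893/(-119) = 379/119118 - 233893*(-1/119) = 379/119118 + 233893/119 = 27860911475/14175042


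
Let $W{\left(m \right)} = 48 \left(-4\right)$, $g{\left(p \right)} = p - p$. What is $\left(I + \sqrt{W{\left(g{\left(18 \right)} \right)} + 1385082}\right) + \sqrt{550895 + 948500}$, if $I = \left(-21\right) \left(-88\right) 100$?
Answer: $184800 + \sqrt{1384890} + \sqrt{1499395} \approx 1.872 \cdot 10^{5}$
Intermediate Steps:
$g{\left(p \right)} = 0$
$W{\left(m \right)} = -192$
$I = 184800$ ($I = 1848 \cdot 100 = 184800$)
$\left(I + \sqrt{W{\left(g{\left(18 \right)} \right)} + 1385082}\right) + \sqrt{550895 + 948500} = \left(184800 + \sqrt{-192 + 1385082}\right) + \sqrt{550895 + 948500} = \left(184800 + \sqrt{1384890}\right) + \sqrt{1499395} = 184800 + \sqrt{1384890} + \sqrt{1499395}$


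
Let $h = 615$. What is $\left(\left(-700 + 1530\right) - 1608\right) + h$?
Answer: $-163$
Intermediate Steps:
$\left(\left(-700 + 1530\right) - 1608\right) + h = \left(\left(-700 + 1530\right) - 1608\right) + 615 = \left(830 - 1608\right) + 615 = -778 + 615 = -163$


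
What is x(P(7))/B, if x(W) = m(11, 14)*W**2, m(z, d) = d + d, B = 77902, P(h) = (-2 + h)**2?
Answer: 8750/38951 ≈ 0.22464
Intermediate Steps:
m(z, d) = 2*d
x(W) = 28*W**2 (x(W) = (2*14)*W**2 = 28*W**2)
x(P(7))/B = (28*((-2 + 7)**2)**2)/77902 = (28*(5**2)**2)*(1/77902) = (28*25**2)*(1/77902) = (28*625)*(1/77902) = 17500*(1/77902) = 8750/38951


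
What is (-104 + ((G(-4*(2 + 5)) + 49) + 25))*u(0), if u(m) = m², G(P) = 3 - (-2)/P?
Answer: 0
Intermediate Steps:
G(P) = 3 + 2/P
(-104 + ((G(-4*(2 + 5)) + 49) + 25))*u(0) = (-104 + (((3 + 2/((-4*(2 + 5)))) + 49) + 25))*0² = (-104 + (((3 + 2/((-4*7))) + 49) + 25))*0 = (-104 + (((3 + 2/(-28)) + 49) + 25))*0 = (-104 + (((3 + 2*(-1/28)) + 49) + 25))*0 = (-104 + (((3 - 1/14) + 49) + 25))*0 = (-104 + ((41/14 + 49) + 25))*0 = (-104 + (727/14 + 25))*0 = (-104 + 1077/14)*0 = -379/14*0 = 0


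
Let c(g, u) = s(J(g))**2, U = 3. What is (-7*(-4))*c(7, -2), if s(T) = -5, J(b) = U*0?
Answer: 700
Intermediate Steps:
J(b) = 0 (J(b) = 3*0 = 0)
c(g, u) = 25 (c(g, u) = (-5)**2 = 25)
(-7*(-4))*c(7, -2) = -7*(-4)*25 = 28*25 = 700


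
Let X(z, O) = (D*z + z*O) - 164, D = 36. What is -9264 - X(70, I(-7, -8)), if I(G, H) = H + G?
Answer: -10570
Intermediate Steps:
I(G, H) = G + H
X(z, O) = -164 + 36*z + O*z (X(z, O) = (36*z + z*O) - 164 = (36*z + O*z) - 164 = -164 + 36*z + O*z)
-9264 - X(70, I(-7, -8)) = -9264 - (-164 + 36*70 + (-7 - 8)*70) = -9264 - (-164 + 2520 - 15*70) = -9264 - (-164 + 2520 - 1050) = -9264 - 1*1306 = -9264 - 1306 = -10570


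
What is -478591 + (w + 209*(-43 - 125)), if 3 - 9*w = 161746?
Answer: -4785070/9 ≈ -5.3167e+5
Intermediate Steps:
w = -161743/9 (w = ⅓ - ⅑*161746 = ⅓ - 161746/9 = -161743/9 ≈ -17971.)
-478591 + (w + 209*(-43 - 125)) = -478591 + (-161743/9 + 209*(-43 - 125)) = -478591 + (-161743/9 + 209*(-168)) = -478591 + (-161743/9 - 35112) = -478591 - 477751/9 = -4785070/9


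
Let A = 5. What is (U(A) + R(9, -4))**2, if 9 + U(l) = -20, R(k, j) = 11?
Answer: 324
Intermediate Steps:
U(l) = -29 (U(l) = -9 - 20 = -29)
(U(A) + R(9, -4))**2 = (-29 + 11)**2 = (-18)**2 = 324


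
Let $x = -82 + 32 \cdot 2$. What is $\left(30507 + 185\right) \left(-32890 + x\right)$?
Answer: $-1010012336$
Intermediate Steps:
$x = -18$ ($x = -82 + 64 = -18$)
$\left(30507 + 185\right) \left(-32890 + x\right) = \left(30507 + 185\right) \left(-32890 - 18\right) = 30692 \left(-32908\right) = -1010012336$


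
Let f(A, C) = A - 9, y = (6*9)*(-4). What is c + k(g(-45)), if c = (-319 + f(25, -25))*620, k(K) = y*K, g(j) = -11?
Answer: -185484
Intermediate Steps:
y = -216 (y = 54*(-4) = -216)
k(K) = -216*K
f(A, C) = -9 + A
c = -187860 (c = (-319 + (-9 + 25))*620 = (-319 + 16)*620 = -303*620 = -187860)
c + k(g(-45)) = -187860 - 216*(-11) = -187860 + 2376 = -185484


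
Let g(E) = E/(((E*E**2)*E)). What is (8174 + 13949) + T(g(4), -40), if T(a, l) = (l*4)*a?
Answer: 44241/2 ≈ 22121.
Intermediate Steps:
g(E) = E**(-3) (g(E) = E/((E**3*E)) = E/(E**4) = E/E**4 = E**(-3))
T(a, l) = 4*a*l (T(a, l) = (4*l)*a = 4*a*l)
(8174 + 13949) + T(g(4), -40) = (8174 + 13949) + 4*(-40)/4**3 = 22123 + 4*(1/64)*(-40) = 22123 - 5/2 = 44241/2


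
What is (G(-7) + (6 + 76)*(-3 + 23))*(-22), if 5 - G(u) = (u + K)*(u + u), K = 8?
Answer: -36498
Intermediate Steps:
G(u) = 5 - 2*u*(8 + u) (G(u) = 5 - (u + 8)*(u + u) = 5 - (8 + u)*2*u = 5 - 2*u*(8 + u))
(G(-7) + (6 + 76)*(-3 + 23))*(-22) = ((5 - 16*(-7) - 2*(-7)²) + (6 + 76)*(-3 + 23))*(-22) = ((5 + 112 - 2*49) + 82*20)*(-22) = ((5 + 112 - 98) + 1640)*(-22) = (19 + 1640)*(-22) = 1659*(-22) = -36498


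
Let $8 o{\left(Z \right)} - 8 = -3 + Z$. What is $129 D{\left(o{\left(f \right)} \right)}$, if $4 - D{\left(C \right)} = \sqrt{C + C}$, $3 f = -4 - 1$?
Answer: $516 - \frac{43 \sqrt{30}}{2} \approx 398.24$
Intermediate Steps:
$f = - \frac{5}{3}$ ($f = \frac{-4 - 1}{3} = \frac{1}{3} \left(-5\right) = - \frac{5}{3} \approx -1.6667$)
$o{\left(Z \right)} = \frac{5}{8} + \frac{Z}{8}$ ($o{\left(Z \right)} = 1 + \frac{-3 + Z}{8} = 1 + \left(- \frac{3}{8} + \frac{Z}{8}\right) = \frac{5}{8} + \frac{Z}{8}$)
$D{\left(C \right)} = 4 - \sqrt{2} \sqrt{C}$ ($D{\left(C \right)} = 4 - \sqrt{C + C} = 4 - \sqrt{2 C} = 4 - \sqrt{2} \sqrt{C}$)
$129 D{\left(o{\left(f \right)} \right)} = 129 \left(4 - \sqrt{2} \sqrt{\frac{5}{8} + \frac{1}{8} \left(- \frac{5}{3}\right)}\right) = 129 \left(4 - \sqrt{2} \sqrt{\frac{5}{8} - \frac{5}{24}}\right) = 129 \left(4 - \sqrt{2} \sqrt{\frac{5}{12}}\right) = 129 \left(4 - \sqrt{2} \frac{\sqrt{15}}{6}\right) = 129 \left(4 - \frac{\sqrt{30}}{6}\right) = 516 - \frac{43 \sqrt{30}}{2}$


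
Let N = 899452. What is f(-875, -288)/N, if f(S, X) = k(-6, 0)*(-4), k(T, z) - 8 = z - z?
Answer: -8/224863 ≈ -3.5577e-5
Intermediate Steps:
k(T, z) = 8 (k(T, z) = 8 + (z - z) = 8 + 0 = 8)
f(S, X) = -32 (f(S, X) = 8*(-4) = -32)
f(-875, -288)/N = -32/899452 = -32*1/899452 = -8/224863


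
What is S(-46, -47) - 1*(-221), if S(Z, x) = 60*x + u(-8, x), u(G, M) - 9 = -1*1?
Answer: -2591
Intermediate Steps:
u(G, M) = 8 (u(G, M) = 9 - 1*1 = 9 - 1 = 8)
S(Z, x) = 8 + 60*x (S(Z, x) = 60*x + 8 = 8 + 60*x)
S(-46, -47) - 1*(-221) = (8 + 60*(-47)) - 1*(-221) = (8 - 2820) + 221 = -2812 + 221 = -2591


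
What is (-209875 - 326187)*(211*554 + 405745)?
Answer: -280166907618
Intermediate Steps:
(-209875 - 326187)*(211*554 + 405745) = -536062*(116894 + 405745) = -536062*522639 = -280166907618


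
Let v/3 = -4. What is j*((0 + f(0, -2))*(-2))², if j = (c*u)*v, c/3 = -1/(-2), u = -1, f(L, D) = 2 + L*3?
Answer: 288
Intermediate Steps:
v = -12 (v = 3*(-4) = -12)
f(L, D) = 2 + 3*L
c = 3/2 (c = 3*(-1/(-2)) = 3*(-1*(-½)) = 3*(½) = 3/2 ≈ 1.5000)
j = 18 (j = ((3/2)*(-1))*(-12) = -3/2*(-12) = 18)
j*((0 + f(0, -2))*(-2))² = 18*((0 + (2 + 3*0))*(-2))² = 18*((0 + (2 + 0))*(-2))² = 18*((0 + 2)*(-2))² = 18*(2*(-2))² = 18*(-4)² = 18*16 = 288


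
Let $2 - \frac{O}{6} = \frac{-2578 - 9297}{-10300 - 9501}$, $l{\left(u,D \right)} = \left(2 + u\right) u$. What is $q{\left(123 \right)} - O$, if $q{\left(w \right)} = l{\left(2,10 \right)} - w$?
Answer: $- \frac{2443477}{19801} \approx -123.4$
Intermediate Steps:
$l{\left(u,D \right)} = u \left(2 + u\right)$
$O = \frac{166362}{19801}$ ($O = 12 - 6 \frac{-2578 - 9297}{-10300 - 9501} = 12 - 6 \left(- \frac{11875}{-19801}\right) = 12 - 6 \left(\left(-11875\right) \left(- \frac{1}{19801}\right)\right) = 12 - \frac{71250}{19801} = \frac{166362}{19801} \approx 8.4017$)
$q{\left(w \right)} = 8 - w$ ($q{\left(w \right)} = 2 \left(2 + 2\right) - w = 2 \cdot 4 - w = 8 - w$)
$q{\left(123 \right)} - O = \left(8 - 123\right) - \frac{166362}{19801} = -115 - \frac{166362}{19801} = - \frac{2443477}{19801}$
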